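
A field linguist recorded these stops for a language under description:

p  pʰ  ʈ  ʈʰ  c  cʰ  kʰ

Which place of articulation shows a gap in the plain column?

velar

Plain: /p/ (bilabial), /ʈ/ (retroflex), /c/ (palatal).
Aspirated: /pʰ/ (bilabial), /ʈʰ/ (retroflex), /cʰ/ (palatal), /kʰ/ (velar).
Every place of articulation has a plain member except velar, where /k/ would be expected.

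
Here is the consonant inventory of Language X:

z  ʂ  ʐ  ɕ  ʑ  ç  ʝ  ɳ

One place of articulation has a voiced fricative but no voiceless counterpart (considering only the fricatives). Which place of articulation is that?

place of articulation  voiceless  voiced  
alveolar          —         z       
retroflex         ʂ         ʐ       
alveolo-palatal   ɕ         ʑ       
palatal           ç         ʝ       
Every place of articulation has a voiceless member except alveolar, where /s/ would be expected.

alveolar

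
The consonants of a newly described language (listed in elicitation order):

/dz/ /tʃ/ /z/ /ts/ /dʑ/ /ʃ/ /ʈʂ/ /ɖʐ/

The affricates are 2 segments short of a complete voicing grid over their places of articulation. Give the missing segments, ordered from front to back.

place of articulation  voiceless  voiced  
alveolar          ts        dz      
postalveolar      tʃ        —       
retroflex         ʈʂ        ɖʐ      
alveolo-palatal   —         dʑ      
Gaps, from front to back: postalveolar lacks voiced (/dʒ/); alveolo-palatal lacks voiceless (/tɕ/).

/dʒ/, /tɕ/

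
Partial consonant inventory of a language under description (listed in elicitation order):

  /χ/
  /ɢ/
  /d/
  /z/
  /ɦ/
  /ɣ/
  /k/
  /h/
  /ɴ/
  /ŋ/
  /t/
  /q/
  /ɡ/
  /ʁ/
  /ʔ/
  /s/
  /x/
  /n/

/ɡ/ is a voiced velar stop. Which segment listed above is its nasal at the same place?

The nasal at the same place is a velar nasal — in this inventory, /ŋ/.

/ŋ/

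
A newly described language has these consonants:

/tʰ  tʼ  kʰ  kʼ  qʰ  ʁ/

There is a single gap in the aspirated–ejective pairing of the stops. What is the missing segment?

place of articulation  aspirated  ejective
alveolar          tʰ        tʼ      
velar             kʰ        kʼ      
uvular            qʰ        —       
The uvular row has no ejective member, so the gap is the ejective uvular stop /qʼ/.

/qʼ/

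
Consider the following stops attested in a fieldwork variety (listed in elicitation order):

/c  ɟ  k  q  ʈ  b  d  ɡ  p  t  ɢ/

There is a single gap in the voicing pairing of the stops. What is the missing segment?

bilabial: voiceless /p/, voiced /b/.
alveolar: voiceless /t/, voiced /d/.
retroflex: voiceless /ʈ/, voiced —.
palatal: voiceless /c/, voiced /ɟ/.
velar: voiceless /k/, voiced /ɡ/.
uvular: voiceless /q/, voiced /ɢ/.
The retroflex row has no voiced member, so the gap is the voiced retroflex stop /ɖ/.

/ɖ/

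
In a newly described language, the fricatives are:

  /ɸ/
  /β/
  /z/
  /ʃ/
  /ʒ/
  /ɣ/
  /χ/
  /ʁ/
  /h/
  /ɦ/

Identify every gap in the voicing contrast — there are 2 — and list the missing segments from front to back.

bilabial: voiceless /ɸ/, voiced /β/.
alveolar: voiceless —, voiced /z/.
postalveolar: voiceless /ʃ/, voiced /ʒ/.
velar: voiceless —, voiced /ɣ/.
uvular: voiceless /χ/, voiced /ʁ/.
glottal: voiceless /h/, voiced /ɦ/.
Gaps, from front to back: alveolar lacks voiceless (/s/); velar lacks voiceless (/x/).

/s/, /x/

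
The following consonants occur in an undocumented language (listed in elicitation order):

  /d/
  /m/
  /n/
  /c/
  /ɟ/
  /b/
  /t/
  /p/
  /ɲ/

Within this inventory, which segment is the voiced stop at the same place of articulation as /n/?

/d/

/n/ is an alveolar nasal.
The voiced stop at the same place is a voiced alveolar stop — in this inventory, /d/.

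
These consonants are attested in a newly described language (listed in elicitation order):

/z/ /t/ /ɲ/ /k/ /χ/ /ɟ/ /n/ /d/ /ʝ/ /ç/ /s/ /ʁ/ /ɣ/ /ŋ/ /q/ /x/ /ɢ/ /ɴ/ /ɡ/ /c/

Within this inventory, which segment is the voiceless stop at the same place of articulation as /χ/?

/q/

/χ/ is a voiceless uvular fricative.
The voiceless stop at the same place is a voiceless uvular stop — in this inventory, /q/.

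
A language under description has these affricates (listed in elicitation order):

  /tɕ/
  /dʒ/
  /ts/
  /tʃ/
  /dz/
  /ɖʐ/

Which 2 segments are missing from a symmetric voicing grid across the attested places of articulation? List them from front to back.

/ʈʂ/, /dʑ/

alveolar: voiceless /ts/, voiced /dz/.
postalveolar: voiceless /tʃ/, voiced /dʒ/.
retroflex: voiceless —, voiced /ɖʐ/.
alveolo-palatal: voiceless /tɕ/, voiced —.
Gaps, from front to back: retroflex lacks voiceless (/ʈʂ/); alveolo-palatal lacks voiced (/dʑ/).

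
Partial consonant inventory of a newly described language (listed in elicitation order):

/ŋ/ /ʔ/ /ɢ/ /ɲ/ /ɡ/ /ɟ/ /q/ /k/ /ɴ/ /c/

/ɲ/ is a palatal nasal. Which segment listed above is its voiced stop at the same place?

The voiced stop at the same place is a voiced palatal stop — in this inventory, /ɟ/.

/ɟ/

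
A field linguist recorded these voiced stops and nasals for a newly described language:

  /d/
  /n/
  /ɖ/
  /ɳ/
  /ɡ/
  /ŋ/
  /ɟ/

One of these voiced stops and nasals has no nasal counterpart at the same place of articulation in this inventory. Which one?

/ɟ/

Alveolar: /d/ ~ /n/
Retroflex: /ɖ/ ~ /ɳ/
Velar: /ɡ/ ~ /ŋ/
Palatal: only /ɟ/ (oral stop); no nasal partner.
So /ɟ/ is the unpaired segment.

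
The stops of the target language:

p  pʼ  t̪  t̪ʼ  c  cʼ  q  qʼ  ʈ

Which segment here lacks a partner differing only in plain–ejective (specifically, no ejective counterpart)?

/ʈ/

Bilabial: /p/ ~ /pʼ/
Dental: /t̪/ ~ /t̪ʼ/
Palatal: /c/ ~ /cʼ/
Uvular: /q/ ~ /qʼ/
Retroflex: only /ʈ/ (plain); no ejective partner.
So /ʈ/ is the unpaired segment.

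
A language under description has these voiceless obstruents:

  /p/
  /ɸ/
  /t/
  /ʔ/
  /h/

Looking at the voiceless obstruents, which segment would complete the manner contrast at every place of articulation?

/s/

place of articulation  stop      fricative
bilabial          p         ɸ       
alveolar          t         —       
glottal           ʔ         h       
The alveolar row has no fricative member, so the gap is the alveolar fricative /s/.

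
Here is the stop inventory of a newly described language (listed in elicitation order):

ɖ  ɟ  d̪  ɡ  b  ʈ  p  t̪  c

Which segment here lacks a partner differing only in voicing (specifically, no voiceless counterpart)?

Bilabial: /p/ ~ /b/
Dental: /t̪/ ~ /d̪/
Retroflex: /ʈ/ ~ /ɖ/
Palatal: /c/ ~ /ɟ/
Velar: only /ɡ/ (voiced); no voiceless partner.
So /ɡ/ is the unpaired segment.

/ɡ/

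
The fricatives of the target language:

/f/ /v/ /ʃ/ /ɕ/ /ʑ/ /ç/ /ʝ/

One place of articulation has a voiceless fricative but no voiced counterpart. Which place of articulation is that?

postalveolar

Voiceless: /f/ (labiodental), /ʃ/ (postalveolar), /ɕ/ (alveolo-palatal), /ç/ (palatal).
Voiced: /v/ (labiodental), /ʑ/ (alveolo-palatal), /ʝ/ (palatal).
Every place of articulation has a voiced member except postalveolar, where /ʒ/ would be expected.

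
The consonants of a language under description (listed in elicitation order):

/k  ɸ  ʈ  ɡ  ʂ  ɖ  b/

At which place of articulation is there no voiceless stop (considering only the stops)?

place of articulation  voiceless  voiced  
bilabial          —         b       
retroflex         ʈ         ɖ       
velar             k         ɡ       
Every place of articulation has a voiceless member except bilabial, where /p/ would be expected.

bilabial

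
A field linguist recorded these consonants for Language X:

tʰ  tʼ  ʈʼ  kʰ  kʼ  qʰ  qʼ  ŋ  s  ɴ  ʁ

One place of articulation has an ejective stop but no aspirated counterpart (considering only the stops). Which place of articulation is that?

retroflex

alveolar: aspirated /tʰ/, ejective /tʼ/.
retroflex: aspirated —, ejective /ʈʼ/.
velar: aspirated /kʰ/, ejective /kʼ/.
uvular: aspirated /qʰ/, ejective /qʼ/.
Every place of articulation has an aspirated member except retroflex, where /ʈʰ/ would be expected.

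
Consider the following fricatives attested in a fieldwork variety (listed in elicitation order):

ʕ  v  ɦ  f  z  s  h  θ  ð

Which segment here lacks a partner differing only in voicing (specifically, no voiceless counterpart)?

/ʕ/

Labiodental: /f/ ~ /v/
Dental: /θ/ ~ /ð/
Alveolar: /s/ ~ /z/
Glottal: /h/ ~ /ɦ/
Pharyngeal: only /ʕ/ (voiced); no voiceless partner.
So /ʕ/ is the unpaired segment.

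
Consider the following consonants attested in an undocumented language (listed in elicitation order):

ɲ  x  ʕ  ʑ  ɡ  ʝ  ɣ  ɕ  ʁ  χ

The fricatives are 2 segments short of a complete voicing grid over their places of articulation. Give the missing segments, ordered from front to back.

/ç/, /ħ/

Voiceless: /ɕ/ (alveolo-palatal), /x/ (velar), /χ/ (uvular).
Voiced: /ʑ/ (alveolo-palatal), /ʝ/ (palatal), /ɣ/ (velar), /ʁ/ (uvular), /ʕ/ (pharyngeal).
Gaps, from front to back: palatal lacks voiceless (/ç/); pharyngeal lacks voiceless (/ħ/).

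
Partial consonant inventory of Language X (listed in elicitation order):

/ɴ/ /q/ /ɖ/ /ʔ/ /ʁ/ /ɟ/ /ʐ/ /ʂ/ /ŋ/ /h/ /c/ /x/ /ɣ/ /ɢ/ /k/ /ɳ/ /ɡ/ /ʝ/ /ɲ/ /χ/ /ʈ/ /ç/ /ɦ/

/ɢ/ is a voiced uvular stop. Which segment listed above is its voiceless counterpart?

The voiceless counterpart is a voiceless uvular stop — in this inventory, /q/.

/q/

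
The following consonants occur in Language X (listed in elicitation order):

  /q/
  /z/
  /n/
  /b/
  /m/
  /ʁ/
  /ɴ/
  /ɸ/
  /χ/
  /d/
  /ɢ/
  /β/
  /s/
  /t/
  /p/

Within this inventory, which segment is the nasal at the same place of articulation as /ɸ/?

/ɸ/ is a voiceless bilabial fricative.
The nasal at the same place is a bilabial nasal — in this inventory, /m/.

/m/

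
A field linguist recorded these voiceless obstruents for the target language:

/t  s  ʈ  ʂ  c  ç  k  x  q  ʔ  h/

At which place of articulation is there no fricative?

place of articulation  stop      fricative
alveolar          t         s       
retroflex         ʈ         ʂ       
palatal           c         ç       
velar             k         x       
uvular            q         —       
glottal           ʔ         h       
Every place of articulation has a fricative member except uvular, where /χ/ would be expected.

uvular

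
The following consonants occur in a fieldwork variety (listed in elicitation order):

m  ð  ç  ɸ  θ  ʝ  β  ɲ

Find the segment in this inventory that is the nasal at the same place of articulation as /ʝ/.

/ɲ/

/ʝ/ is a voiced palatal fricative.
The nasal at the same place is a palatal nasal — in this inventory, /ɲ/.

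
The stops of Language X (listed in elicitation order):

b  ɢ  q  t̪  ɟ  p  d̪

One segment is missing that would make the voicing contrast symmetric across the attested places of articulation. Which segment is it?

bilabial: voiceless /p/, voiced /b/.
dental: voiceless /t̪/, voiced /d̪/.
palatal: voiceless —, voiced /ɟ/.
uvular: voiceless /q/, voiced /ɢ/.
The palatal row has no voiceless member, so the gap is the voiceless palatal stop /c/.

/c/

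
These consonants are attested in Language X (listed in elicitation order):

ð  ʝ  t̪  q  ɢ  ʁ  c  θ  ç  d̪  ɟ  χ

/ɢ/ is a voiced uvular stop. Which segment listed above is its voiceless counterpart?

/q/

The voiceless counterpart is a voiceless uvular stop — in this inventory, /q/.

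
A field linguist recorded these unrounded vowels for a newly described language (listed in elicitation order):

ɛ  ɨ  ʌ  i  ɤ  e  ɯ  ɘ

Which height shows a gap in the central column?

low-mid

Front: /i/ (high), /e/ (high-mid), /ɛ/ (low-mid).
Central: /ɨ/ (high), /ɘ/ (high-mid).
Back: /ɯ/ (high), /ɤ/ (high-mid), /ʌ/ (low-mid).
Every height has a central member except low-mid, where /ɜ/ would be expected.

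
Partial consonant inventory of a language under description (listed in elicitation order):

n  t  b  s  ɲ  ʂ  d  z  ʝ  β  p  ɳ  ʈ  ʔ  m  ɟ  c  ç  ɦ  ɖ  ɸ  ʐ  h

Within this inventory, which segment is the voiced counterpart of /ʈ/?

/ʈ/ is a voiceless retroflex stop.
The voiced counterpart is a voiced retroflex stop — in this inventory, /ɖ/.

/ɖ/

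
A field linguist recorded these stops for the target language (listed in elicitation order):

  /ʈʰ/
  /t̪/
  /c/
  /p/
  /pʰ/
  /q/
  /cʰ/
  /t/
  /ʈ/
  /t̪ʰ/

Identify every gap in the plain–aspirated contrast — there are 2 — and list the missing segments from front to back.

/tʰ/, /qʰ/

place of articulation  plain     aspirated
bilabial          p         pʰ      
dental            t̪        t̪ʰ     
alveolar          t         —       
retroflex         ʈ         ʈʰ      
palatal           c         cʰ      
uvular            q         —       
Gaps, from front to back: alveolar lacks aspirated (/tʰ/); uvular lacks aspirated (/qʰ/).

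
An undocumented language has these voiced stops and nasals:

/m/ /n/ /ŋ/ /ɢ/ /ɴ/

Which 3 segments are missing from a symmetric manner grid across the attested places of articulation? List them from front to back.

place of articulation  oral stop  nasal   
bilabial          —         m       
alveolar          —         n       
velar             —         ŋ       
uvular            ɢ         ɴ       
Gaps, from front to back: bilabial lacks oral stop (/b/); alveolar lacks oral stop (/d/); velar lacks oral stop (/ɡ/).

/b/, /d/, /ɡ/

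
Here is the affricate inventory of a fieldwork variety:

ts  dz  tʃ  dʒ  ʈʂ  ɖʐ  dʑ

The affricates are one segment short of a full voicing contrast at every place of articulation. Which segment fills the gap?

/tɕ/

alveolar: voiceless /ts/, voiced /dz/.
postalveolar: voiceless /tʃ/, voiced /dʒ/.
retroflex: voiceless /ʈʂ/, voiced /ɖʐ/.
alveolo-palatal: voiceless —, voiced /dʑ/.
The alveolo-palatal row has no voiceless member, so the gap is the voiceless alveolo-palatal affricate /tɕ/.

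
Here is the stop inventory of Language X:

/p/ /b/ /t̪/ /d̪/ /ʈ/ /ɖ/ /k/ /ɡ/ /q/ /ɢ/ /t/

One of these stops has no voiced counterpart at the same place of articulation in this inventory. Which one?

Bilabial: /p/ ~ /b/
Dental: /t̪/ ~ /d̪/
Retroflex: /ʈ/ ~ /ɖ/
Velar: /k/ ~ /ɡ/
Uvular: /q/ ~ /ɢ/
Alveolar: only /t/ (voiceless); no voiced partner.
So /t/ is the unpaired segment.

/t/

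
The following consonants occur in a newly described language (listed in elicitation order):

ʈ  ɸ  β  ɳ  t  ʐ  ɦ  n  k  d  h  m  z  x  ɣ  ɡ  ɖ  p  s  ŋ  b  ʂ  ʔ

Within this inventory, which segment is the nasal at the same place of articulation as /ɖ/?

/ɳ/

/ɖ/ is a voiced retroflex stop.
The nasal at the same place is a retroflex nasal — in this inventory, /ɳ/.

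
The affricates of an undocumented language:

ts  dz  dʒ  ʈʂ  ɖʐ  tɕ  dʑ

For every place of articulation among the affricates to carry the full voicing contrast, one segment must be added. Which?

/tʃ/

Voiceless: /ts/ (alveolar), /ʈʂ/ (retroflex), /tɕ/ (alveolo-palatal).
Voiced: /dz/ (alveolar), /dʒ/ (postalveolar), /ɖʐ/ (retroflex), /dʑ/ (alveolo-palatal).
The postalveolar row has no voiceless member, so the gap is the voiceless postalveolar affricate /tʃ/.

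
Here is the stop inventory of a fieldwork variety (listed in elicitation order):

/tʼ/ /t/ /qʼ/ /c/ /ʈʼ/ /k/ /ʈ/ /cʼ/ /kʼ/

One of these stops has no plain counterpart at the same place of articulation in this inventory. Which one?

/qʼ/

Alveolar: /t/ ~ /tʼ/
Retroflex: /ʈ/ ~ /ʈʼ/
Palatal: /c/ ~ /cʼ/
Velar: /k/ ~ /kʼ/
Uvular: only /qʼ/ (ejective); no plain partner.
So /qʼ/ is the unpaired segment.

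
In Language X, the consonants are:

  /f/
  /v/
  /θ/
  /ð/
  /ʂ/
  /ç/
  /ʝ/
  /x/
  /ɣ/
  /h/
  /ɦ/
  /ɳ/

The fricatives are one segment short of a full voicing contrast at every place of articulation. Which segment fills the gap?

/ʐ/

labiodental: voiceless /f/, voiced /v/.
dental: voiceless /θ/, voiced /ð/.
retroflex: voiceless /ʂ/, voiced —.
palatal: voiceless /ç/, voiced /ʝ/.
velar: voiceless /x/, voiced /ɣ/.
glottal: voiceless /h/, voiced /ɦ/.
The retroflex row has no voiced member, so the gap is the voiced retroflex fricative /ʐ/.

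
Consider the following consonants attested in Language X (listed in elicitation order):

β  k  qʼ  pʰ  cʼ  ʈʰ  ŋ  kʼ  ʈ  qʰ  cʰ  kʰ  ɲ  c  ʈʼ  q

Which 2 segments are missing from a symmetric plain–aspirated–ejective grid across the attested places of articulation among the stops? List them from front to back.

/p/, /pʼ/

place of articulation  plain     aspirated  ejective
bilabial          —         pʰ        —       
retroflex         ʈ         ʈʰ        ʈʼ      
palatal           c         cʰ        cʼ      
velar             k         kʰ        kʼ      
uvular            q         qʰ        qʼ      
Gaps, from front to back: bilabial lacks plain (/p/); bilabial lacks ejective (/pʼ/).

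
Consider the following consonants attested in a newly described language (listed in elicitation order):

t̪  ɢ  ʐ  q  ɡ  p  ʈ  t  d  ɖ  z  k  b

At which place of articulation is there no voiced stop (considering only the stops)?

Voiceless: /p/ (bilabial), /t̪/ (dental), /t/ (alveolar), /ʈ/ (retroflex), /k/ (velar), /q/ (uvular).
Voiced: /b/ (bilabial), /d/ (alveolar), /ɖ/ (retroflex), /ɡ/ (velar), /ɢ/ (uvular).
Every place of articulation has a voiced member except dental, where /d̪/ would be expected.

dental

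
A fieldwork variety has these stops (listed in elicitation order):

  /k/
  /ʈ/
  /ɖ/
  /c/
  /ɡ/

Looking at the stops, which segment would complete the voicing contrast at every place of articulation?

/ɟ/

Voiceless: /ʈ/ (retroflex), /c/ (palatal), /k/ (velar).
Voiced: /ɖ/ (retroflex), /ɡ/ (velar).
The palatal row has no voiced member, so the gap is the voiced palatal stop /ɟ/.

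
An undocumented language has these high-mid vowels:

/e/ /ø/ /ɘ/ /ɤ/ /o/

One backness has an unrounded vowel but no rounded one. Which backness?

front: unrounded /e/, rounded /ø/.
central: unrounded /ɘ/, rounded —.
back: unrounded /ɤ/, rounded /o/.
Every backness has a rounded member except central, where /ɵ/ would be expected.

central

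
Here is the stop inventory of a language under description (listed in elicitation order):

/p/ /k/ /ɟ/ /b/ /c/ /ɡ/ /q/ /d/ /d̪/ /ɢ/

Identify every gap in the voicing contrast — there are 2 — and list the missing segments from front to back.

bilabial: voiceless /p/, voiced /b/.
dental: voiceless —, voiced /d̪/.
alveolar: voiceless —, voiced /d/.
palatal: voiceless /c/, voiced /ɟ/.
velar: voiceless /k/, voiced /ɡ/.
uvular: voiceless /q/, voiced /ɢ/.
Gaps, from front to back: dental lacks voiceless (/t̪/); alveolar lacks voiceless (/t/).

/t̪/, /t/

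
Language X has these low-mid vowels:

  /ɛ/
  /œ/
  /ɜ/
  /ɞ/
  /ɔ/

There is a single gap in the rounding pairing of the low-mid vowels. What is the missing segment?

Unrounded: /ɛ/ (front), /ɜ/ (central).
Rounded: /œ/ (front), /ɞ/ (central), /ɔ/ (back).
The back row has no unrounded member, so the gap is the back unrounded vowel /ʌ/.

/ʌ/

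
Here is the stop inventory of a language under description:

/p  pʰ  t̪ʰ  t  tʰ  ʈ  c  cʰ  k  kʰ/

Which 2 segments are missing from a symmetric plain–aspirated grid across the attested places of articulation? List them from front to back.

Plain: /p/ (bilabial), /t/ (alveolar), /ʈ/ (retroflex), /c/ (palatal), /k/ (velar).
Aspirated: /pʰ/ (bilabial), /t̪ʰ/ (dental), /tʰ/ (alveolar), /cʰ/ (palatal), /kʰ/ (velar).
Gaps, from front to back: dental lacks plain (/t̪/); retroflex lacks aspirated (/ʈʰ/).

/t̪/, /ʈʰ/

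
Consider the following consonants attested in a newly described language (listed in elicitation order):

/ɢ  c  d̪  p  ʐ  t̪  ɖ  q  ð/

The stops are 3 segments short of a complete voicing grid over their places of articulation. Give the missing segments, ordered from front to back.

place of articulation  voiceless  voiced  
bilabial          p         —       
dental            t̪        d̪      
retroflex         —         ɖ       
palatal           c         —       
uvular            q         ɢ       
Gaps, from front to back: bilabial lacks voiced (/b/); retroflex lacks voiceless (/ʈ/); palatal lacks voiced (/ɟ/).

/b/, /ʈ/, /ɟ/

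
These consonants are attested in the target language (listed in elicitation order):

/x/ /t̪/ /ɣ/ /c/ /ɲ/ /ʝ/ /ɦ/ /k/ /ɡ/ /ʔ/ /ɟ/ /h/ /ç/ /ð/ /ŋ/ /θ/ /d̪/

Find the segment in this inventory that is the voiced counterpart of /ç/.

/ç/ is a voiceless palatal fricative.
The voiced counterpart is a voiced palatal fricative — in this inventory, /ʝ/.

/ʝ/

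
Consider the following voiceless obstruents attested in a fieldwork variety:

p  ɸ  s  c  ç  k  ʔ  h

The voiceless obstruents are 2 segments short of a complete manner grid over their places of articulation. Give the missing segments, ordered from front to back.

place of articulation  stop      fricative
bilabial          p         ɸ       
alveolar          —         s       
palatal           c         ç       
velar             k         —       
glottal           ʔ         h       
Gaps, from front to back: alveolar lacks stop (/t/); velar lacks fricative (/x/).

/t/, /x/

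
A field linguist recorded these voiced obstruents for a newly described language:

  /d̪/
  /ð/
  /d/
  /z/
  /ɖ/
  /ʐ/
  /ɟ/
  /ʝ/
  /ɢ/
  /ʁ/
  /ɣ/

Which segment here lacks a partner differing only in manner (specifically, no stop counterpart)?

/ɣ/

Dental: /d̪/ ~ /ð/
Alveolar: /d/ ~ /z/
Retroflex: /ɖ/ ~ /ʐ/
Palatal: /ɟ/ ~ /ʝ/
Uvular: /ɢ/ ~ /ʁ/
Velar: only /ɣ/ (fricative); no stop partner.
So /ɣ/ is the unpaired segment.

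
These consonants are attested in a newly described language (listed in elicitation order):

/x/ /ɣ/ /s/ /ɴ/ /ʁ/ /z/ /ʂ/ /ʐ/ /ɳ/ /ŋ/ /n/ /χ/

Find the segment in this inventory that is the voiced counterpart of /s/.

/z/

/s/ is a voiceless alveolar fricative.
The voiced counterpart is a voiced alveolar fricative — in this inventory, /z/.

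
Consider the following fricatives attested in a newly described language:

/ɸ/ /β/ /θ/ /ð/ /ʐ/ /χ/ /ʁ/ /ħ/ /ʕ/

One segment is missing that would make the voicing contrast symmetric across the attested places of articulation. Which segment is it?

place of articulation  voiceless  voiced  
bilabial          ɸ         β       
dental            θ         ð       
retroflex         —         ʐ       
uvular            χ         ʁ       
pharyngeal        ħ         ʕ       
The retroflex row has no voiceless member, so the gap is the voiceless retroflex fricative /ʂ/.

/ʂ/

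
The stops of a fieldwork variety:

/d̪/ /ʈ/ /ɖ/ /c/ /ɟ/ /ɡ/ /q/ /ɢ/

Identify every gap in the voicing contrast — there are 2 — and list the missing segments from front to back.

/t̪/, /k/

Voiceless: /ʈ/ (retroflex), /c/ (palatal), /q/ (uvular).
Voiced: /d̪/ (dental), /ɖ/ (retroflex), /ɟ/ (palatal), /ɡ/ (velar), /ɢ/ (uvular).
Gaps, from front to back: dental lacks voiceless (/t̪/); velar lacks voiceless (/k/).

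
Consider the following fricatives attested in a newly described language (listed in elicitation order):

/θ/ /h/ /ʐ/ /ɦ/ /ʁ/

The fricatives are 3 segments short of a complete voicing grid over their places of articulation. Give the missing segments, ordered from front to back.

dental: voiceless /θ/, voiced —.
retroflex: voiceless —, voiced /ʐ/.
uvular: voiceless —, voiced /ʁ/.
glottal: voiceless /h/, voiced /ɦ/.
Gaps, from front to back: dental lacks voiced (/ð/); retroflex lacks voiceless (/ʂ/); uvular lacks voiceless (/χ/).

/ð/, /ʂ/, /χ/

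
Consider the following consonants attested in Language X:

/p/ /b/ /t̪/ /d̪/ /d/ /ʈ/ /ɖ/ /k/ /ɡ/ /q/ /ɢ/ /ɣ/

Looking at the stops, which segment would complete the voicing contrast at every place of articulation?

place of articulation  voiceless  voiced  
bilabial          p         b       
dental            t̪        d̪      
alveolar          —         d       
retroflex         ʈ         ɖ       
velar             k         ɡ       
uvular            q         ɢ       
The alveolar row has no voiceless member, so the gap is the voiceless alveolar stop /t/.

/t/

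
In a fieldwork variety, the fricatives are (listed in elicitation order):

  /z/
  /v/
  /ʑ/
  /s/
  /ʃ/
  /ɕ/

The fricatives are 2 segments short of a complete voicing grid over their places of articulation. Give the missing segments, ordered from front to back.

/f/, /ʒ/

Voiceless: /s/ (alveolar), /ʃ/ (postalveolar), /ɕ/ (alveolo-palatal).
Voiced: /v/ (labiodental), /z/ (alveolar), /ʑ/ (alveolo-palatal).
Gaps, from front to back: labiodental lacks voiceless (/f/); postalveolar lacks voiced (/ʒ/).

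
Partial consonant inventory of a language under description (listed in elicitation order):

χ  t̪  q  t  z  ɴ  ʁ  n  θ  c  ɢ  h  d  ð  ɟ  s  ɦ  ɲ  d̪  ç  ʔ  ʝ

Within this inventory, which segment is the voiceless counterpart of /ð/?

/ð/ is a voiced dental fricative.
The voiceless counterpart is a voiceless dental fricative — in this inventory, /θ/.

/θ/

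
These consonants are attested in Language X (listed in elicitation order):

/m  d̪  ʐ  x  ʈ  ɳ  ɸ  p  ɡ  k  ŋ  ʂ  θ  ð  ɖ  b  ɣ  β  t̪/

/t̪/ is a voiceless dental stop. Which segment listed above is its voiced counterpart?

/d̪/

The voiced counterpart is a voiced dental stop — in this inventory, /d̪/.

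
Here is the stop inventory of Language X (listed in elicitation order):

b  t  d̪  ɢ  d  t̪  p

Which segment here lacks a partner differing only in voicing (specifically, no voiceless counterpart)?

/ɢ/

Bilabial: /p/ ~ /b/
Dental: /t̪/ ~ /d̪/
Alveolar: /t/ ~ /d/
Uvular: only /ɢ/ (voiced); no voiceless partner.
So /ɢ/ is the unpaired segment.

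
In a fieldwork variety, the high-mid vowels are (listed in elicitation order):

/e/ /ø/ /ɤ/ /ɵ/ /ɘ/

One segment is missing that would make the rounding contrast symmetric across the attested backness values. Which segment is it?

backness          unrounded  rounded 
front             e         ø       
central           ɘ         ɵ       
back              ɤ         —       
The back row has no rounded member, so the gap is the back rounded vowel /o/.

/o/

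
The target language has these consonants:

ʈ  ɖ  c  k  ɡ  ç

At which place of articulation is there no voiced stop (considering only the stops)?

palatal

place of articulation  voiceless  voiced  
retroflex         ʈ         ɖ       
palatal           c         —       
velar             k         ɡ       
Every place of articulation has a voiced member except palatal, where /ɟ/ would be expected.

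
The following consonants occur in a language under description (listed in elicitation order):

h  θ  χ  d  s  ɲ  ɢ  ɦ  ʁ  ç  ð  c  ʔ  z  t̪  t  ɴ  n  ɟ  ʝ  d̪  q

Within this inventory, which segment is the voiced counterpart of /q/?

/ɢ/

/q/ is a voiceless uvular stop.
The voiced counterpart is a voiced uvular stop — in this inventory, /ɢ/.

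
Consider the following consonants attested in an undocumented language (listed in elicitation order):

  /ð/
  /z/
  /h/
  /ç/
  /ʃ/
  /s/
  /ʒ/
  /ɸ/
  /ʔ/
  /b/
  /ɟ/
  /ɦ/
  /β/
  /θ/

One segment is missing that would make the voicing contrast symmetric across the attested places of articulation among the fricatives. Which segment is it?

/ʝ/

Voiceless: /ɸ/ (bilabial), /θ/ (dental), /s/ (alveolar), /ʃ/ (postalveolar), /ç/ (palatal), /h/ (glottal).
Voiced: /β/ (bilabial), /ð/ (dental), /z/ (alveolar), /ʒ/ (postalveolar), /ɦ/ (glottal).
The palatal row has no voiced member, so the gap is the voiced palatal fricative /ʝ/.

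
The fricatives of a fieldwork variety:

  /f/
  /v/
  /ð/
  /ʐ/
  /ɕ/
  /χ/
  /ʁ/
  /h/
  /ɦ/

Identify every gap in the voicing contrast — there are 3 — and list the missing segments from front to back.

labiodental: voiceless /f/, voiced /v/.
dental: voiceless —, voiced /ð/.
retroflex: voiceless —, voiced /ʐ/.
alveolo-palatal: voiceless /ɕ/, voiced —.
uvular: voiceless /χ/, voiced /ʁ/.
glottal: voiceless /h/, voiced /ɦ/.
Gaps, from front to back: dental lacks voiceless (/θ/); retroflex lacks voiceless (/ʂ/); alveolo-palatal lacks voiced (/ʑ/).

/θ/, /ʂ/, /ʑ/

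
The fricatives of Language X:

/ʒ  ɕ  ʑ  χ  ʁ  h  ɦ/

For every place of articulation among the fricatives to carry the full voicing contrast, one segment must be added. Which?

/ʃ/

place of articulation  voiceless  voiced  
postalveolar      —         ʒ       
alveolo-palatal   ɕ         ʑ       
uvular            χ         ʁ       
glottal           h         ɦ       
The postalveolar row has no voiceless member, so the gap is the voiceless postalveolar fricative /ʃ/.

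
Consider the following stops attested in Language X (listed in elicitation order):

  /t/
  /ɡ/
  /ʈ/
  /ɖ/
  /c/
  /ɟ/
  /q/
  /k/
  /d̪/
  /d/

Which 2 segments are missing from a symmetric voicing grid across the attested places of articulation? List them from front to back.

/t̪/, /ɢ/

place of articulation  voiceless  voiced  
dental            —         d̪      
alveolar          t         d       
retroflex         ʈ         ɖ       
palatal           c         ɟ       
velar             k         ɡ       
uvular            q         —       
Gaps, from front to back: dental lacks voiceless (/t̪/); uvular lacks voiced (/ɢ/).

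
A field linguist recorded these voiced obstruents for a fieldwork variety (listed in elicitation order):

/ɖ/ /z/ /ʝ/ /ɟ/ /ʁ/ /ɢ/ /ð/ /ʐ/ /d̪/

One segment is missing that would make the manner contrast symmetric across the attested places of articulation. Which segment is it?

/d/

Stop: /d̪/ (dental), /ɖ/ (retroflex), /ɟ/ (palatal), /ɢ/ (uvular).
Fricative: /ð/ (dental), /z/ (alveolar), /ʐ/ (retroflex), /ʝ/ (palatal), /ʁ/ (uvular).
The alveolar row has no stop member, so the gap is the alveolar stop /d/.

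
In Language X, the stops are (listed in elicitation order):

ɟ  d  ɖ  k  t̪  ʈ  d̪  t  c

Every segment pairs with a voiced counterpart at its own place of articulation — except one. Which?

/k/

Dental: /t̪/ ~ /d̪/
Alveolar: /t/ ~ /d/
Retroflex: /ʈ/ ~ /ɖ/
Palatal: /c/ ~ /ɟ/
Velar: only /k/ (voiceless); no voiced partner.
So /k/ is the unpaired segment.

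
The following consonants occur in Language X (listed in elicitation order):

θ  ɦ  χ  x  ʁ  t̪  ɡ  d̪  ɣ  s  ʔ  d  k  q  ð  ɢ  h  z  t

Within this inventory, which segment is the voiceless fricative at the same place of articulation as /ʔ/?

/ʔ/ is a voiceless glottal stop.
The voiceless fricative at the same place is a voiceless glottal fricative — in this inventory, /h/.

/h/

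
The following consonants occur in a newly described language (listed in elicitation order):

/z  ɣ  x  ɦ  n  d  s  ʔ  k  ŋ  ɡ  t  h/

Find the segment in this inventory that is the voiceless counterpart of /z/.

/z/ is a voiced alveolar fricative.
The voiceless counterpart is a voiceless alveolar fricative — in this inventory, /s/.

/s/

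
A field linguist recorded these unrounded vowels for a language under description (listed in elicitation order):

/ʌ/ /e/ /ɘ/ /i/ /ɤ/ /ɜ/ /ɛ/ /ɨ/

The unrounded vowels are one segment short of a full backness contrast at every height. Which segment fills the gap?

/ɯ/

high: front /i/, central /ɨ/, back —.
high-mid: front /e/, central /ɘ/, back /ɤ/.
low-mid: front /ɛ/, central /ɜ/, back /ʌ/.
The high row has no back member, so the gap is the high back unrounded vowel /ɯ/.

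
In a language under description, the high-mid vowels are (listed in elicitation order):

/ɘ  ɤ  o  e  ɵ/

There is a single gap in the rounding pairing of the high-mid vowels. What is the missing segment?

front: unrounded /e/, rounded —.
central: unrounded /ɘ/, rounded /ɵ/.
back: unrounded /ɤ/, rounded /o/.
The front row has no rounded member, so the gap is the front rounded vowel /ø/.

/ø/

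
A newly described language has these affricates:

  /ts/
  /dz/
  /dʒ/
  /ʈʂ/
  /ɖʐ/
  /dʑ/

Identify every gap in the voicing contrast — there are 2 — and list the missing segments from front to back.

place of articulation  voiceless  voiced  
alveolar          ts        dz      
postalveolar      —         dʒ      
retroflex         ʈʂ        ɖʐ      
alveolo-palatal   —         dʑ      
Gaps, from front to back: postalveolar lacks voiceless (/tʃ/); alveolo-palatal lacks voiceless (/tɕ/).

/tʃ/, /tɕ/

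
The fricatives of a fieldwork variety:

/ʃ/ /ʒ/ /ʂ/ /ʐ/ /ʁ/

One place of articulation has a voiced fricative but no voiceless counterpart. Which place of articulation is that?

uvular

postalveolar: voiceless /ʃ/, voiced /ʒ/.
retroflex: voiceless /ʂ/, voiced /ʐ/.
uvular: voiceless —, voiced /ʁ/.
Every place of articulation has a voiceless member except uvular, where /χ/ would be expected.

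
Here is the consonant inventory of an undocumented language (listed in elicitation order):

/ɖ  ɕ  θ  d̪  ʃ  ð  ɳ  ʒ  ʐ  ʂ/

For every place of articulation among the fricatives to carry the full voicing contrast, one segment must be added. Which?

place of articulation  voiceless  voiced  
dental            θ         ð       
postalveolar      ʃ         ʒ       
retroflex         ʂ         ʐ       
alveolo-palatal   ɕ         —       
The alveolo-palatal row has no voiced member, so the gap is the voiced alveolo-palatal fricative /ʑ/.

/ʑ/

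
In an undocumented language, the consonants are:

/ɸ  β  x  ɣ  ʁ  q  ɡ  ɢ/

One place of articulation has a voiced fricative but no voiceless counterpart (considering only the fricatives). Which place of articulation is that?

bilabial: voiceless /ɸ/, voiced /β/.
velar: voiceless /x/, voiced /ɣ/.
uvular: voiceless —, voiced /ʁ/.
Every place of articulation has a voiceless member except uvular, where /χ/ would be expected.

uvular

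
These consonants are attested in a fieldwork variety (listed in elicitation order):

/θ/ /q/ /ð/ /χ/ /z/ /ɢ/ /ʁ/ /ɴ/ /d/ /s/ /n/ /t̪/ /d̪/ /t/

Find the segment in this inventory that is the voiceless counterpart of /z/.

/s/

/z/ is a voiced alveolar fricative.
The voiceless counterpart is a voiceless alveolar fricative — in this inventory, /s/.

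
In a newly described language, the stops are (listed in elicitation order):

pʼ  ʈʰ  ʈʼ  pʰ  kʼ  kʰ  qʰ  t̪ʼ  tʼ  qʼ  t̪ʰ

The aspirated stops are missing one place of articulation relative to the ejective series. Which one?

alveolar

bilabial: aspirated /pʰ/, ejective /pʼ/.
dental: aspirated /t̪ʰ/, ejective /t̪ʼ/.
alveolar: aspirated —, ejective /tʼ/.
retroflex: aspirated /ʈʰ/, ejective /ʈʼ/.
velar: aspirated /kʰ/, ejective /kʼ/.
uvular: aspirated /qʰ/, ejective /qʼ/.
Every place of articulation has an aspirated member except alveolar, where /tʰ/ would be expected.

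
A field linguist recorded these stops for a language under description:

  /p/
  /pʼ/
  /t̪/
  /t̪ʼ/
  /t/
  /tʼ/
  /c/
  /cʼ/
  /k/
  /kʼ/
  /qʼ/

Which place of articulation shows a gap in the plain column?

uvular

place of articulation  plain     ejective
bilabial          p         pʼ      
dental            t̪        t̪ʼ     
alveolar          t         tʼ      
palatal           c         cʼ      
velar             k         kʼ      
uvular            —         qʼ      
Every place of articulation has a plain member except uvular, where /q/ would be expected.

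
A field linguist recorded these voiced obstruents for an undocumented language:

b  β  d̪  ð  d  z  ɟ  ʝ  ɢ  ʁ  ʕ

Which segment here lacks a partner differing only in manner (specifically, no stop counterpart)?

/ʕ/

Bilabial: /b/ ~ /β/
Dental: /d̪/ ~ /ð/
Alveolar: /d/ ~ /z/
Palatal: /ɟ/ ~ /ʝ/
Uvular: /ɢ/ ~ /ʁ/
Pharyngeal: only /ʕ/ (fricative); no stop partner.
So /ʕ/ is the unpaired segment.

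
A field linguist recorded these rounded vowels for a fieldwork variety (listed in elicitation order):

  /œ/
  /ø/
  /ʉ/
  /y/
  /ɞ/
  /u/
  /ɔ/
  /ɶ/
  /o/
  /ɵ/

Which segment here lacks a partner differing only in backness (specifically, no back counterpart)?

/ɶ/

High: /y/ ~ /ʉ/ ~ /u/
High-mid: /ø/ ~ /ɵ/ ~ /o/
Low-mid: /œ/ ~ /ɞ/ ~ /ɔ/
Low: only /ɶ/ (front); no back partner.
So /ɶ/ is the unpaired segment.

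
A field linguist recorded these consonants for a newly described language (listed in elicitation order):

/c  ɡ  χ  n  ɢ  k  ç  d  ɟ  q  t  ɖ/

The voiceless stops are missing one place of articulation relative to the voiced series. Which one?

place of articulation  voiceless  voiced  
alveolar          t         d       
retroflex         —         ɖ       
palatal           c         ɟ       
velar             k         ɡ       
uvular            q         ɢ       
Every place of articulation has a voiceless member except retroflex, where /ʈ/ would be expected.

retroflex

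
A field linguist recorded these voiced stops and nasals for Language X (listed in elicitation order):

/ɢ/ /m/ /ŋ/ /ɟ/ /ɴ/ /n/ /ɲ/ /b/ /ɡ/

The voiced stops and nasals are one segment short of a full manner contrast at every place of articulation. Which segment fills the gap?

place of articulation  oral stop  nasal   
bilabial          b         m       
alveolar          —         n       
palatal           ɟ         ɲ       
velar             ɡ         ŋ       
uvular            ɢ         ɴ       
The alveolar row has no oral stop member, so the gap is the alveolar oral stop /d/.

/d/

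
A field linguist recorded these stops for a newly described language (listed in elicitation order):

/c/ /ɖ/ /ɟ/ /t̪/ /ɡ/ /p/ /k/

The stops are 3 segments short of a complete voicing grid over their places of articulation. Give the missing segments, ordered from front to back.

place of articulation  voiceless  voiced  
bilabial          p         —       
dental            t̪        —       
retroflex         —         ɖ       
palatal           c         ɟ       
velar             k         ɡ       
Gaps, from front to back: bilabial lacks voiced (/b/); dental lacks voiced (/d̪/); retroflex lacks voiceless (/ʈ/).

/b/, /d̪/, /ʈ/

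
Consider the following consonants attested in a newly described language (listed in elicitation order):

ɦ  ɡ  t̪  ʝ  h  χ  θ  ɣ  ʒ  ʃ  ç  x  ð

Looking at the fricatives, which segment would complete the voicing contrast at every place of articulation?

/ʁ/

place of articulation  voiceless  voiced  
dental            θ         ð       
postalveolar      ʃ         ʒ       
palatal           ç         ʝ       
velar             x         ɣ       
uvular            χ         —       
glottal           h         ɦ       
The uvular row has no voiced member, so the gap is the voiced uvular fricative /ʁ/.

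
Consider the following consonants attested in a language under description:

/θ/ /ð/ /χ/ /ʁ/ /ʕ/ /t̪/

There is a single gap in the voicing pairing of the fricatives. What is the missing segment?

Voiceless: /θ/ (dental), /χ/ (uvular).
Voiced: /ð/ (dental), /ʁ/ (uvular), /ʕ/ (pharyngeal).
The pharyngeal row has no voiceless member, so the gap is the voiceless pharyngeal fricative /ħ/.

/ħ/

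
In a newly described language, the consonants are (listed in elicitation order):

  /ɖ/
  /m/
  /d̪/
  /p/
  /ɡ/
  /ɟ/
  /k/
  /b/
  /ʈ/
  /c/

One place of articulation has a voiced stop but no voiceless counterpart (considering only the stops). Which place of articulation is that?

place of articulation  voiceless  voiced  
bilabial          p         b       
dental            —         d̪      
retroflex         ʈ         ɖ       
palatal           c         ɟ       
velar             k         ɡ       
Every place of articulation has a voiceless member except dental, where /t̪/ would be expected.

dental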